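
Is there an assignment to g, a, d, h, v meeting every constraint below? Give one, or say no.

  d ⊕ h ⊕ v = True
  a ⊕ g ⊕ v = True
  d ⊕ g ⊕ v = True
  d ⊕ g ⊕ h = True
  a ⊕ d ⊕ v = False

g = False, a = True, d = True, h = False, v = False

d ⊕ h ⊕ v = T ⊕ F ⊕ F = True ✓
a ⊕ g ⊕ v = T ⊕ F ⊕ F = True ✓
d ⊕ g ⊕ v = T ⊕ F ⊕ F = True ✓
d ⊕ g ⊕ h = T ⊕ F ⊕ F = True ✓
a ⊕ d ⊕ v = T ⊕ T ⊕ F = False ✓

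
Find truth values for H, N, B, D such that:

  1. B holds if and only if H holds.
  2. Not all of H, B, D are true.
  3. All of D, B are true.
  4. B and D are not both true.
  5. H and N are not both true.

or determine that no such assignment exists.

Case D = True:
  (3) forces B = True.
  Constraint (4) is violated (B=T, D=T) — contradiction.
Case D = False:
  Constraint (3) is violated (D=F) — contradiction.
Both cases fail — unsatisfiable.

Unsatisfiable — no assignment works.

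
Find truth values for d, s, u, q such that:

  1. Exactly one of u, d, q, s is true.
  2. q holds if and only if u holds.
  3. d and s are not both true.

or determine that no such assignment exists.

d=F, s=T, u=F, q=F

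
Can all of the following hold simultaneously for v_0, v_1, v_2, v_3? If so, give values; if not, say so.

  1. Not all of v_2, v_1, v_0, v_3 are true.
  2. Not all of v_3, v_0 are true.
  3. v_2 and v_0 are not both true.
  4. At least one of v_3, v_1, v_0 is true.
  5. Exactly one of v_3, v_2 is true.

v_0 = False, v_1 = True, v_2 = False, v_3 = True

  (1) {v_2, v_1, v_0, v_3}: 2/4 true — not all ✓
  (2) {v_3, v_0}: 1/2 true — not all ✓
  (3) v_2=F, v_0=F — not both ✓
  (4) {v_3, v_1, v_0}: 2 true — at least one ✓
  (5) {v_3, v_2}: 1 true — exactly one ✓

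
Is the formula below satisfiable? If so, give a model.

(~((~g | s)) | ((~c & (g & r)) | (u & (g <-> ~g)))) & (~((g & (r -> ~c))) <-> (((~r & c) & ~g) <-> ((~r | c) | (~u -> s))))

s = False, r = False, g = True, c = False, u = True

  ~((~g | s)) | ((~c & (g & r)) | (u & (g <-> ~g))) = True
    ~((~g | s)) = True
      ~g | s = False
        ~g = False
    (~c & (g & r)) | (u & (g <-> ~g)) = False
      ~c & (g & r) = False
        ~c = True
        g & r = False
      u & (g <-> ~g) = False
        g <-> ~g = False
          ~g = False
  ~((g & (r -> ~c))) <-> (((~r & c) & ~g) <-> ((~r | c) | (~u -> s))) = True
    ~((g & (r -> ~c))) = False
      g & (r -> ~c) = True
        r -> ~c = True
          ~c = True
    ((~r & c) & ~g) <-> ((~r | c) | (~u -> s)) = False
      (~r & c) & ~g = False
        ~r & c = False
          ~r = True
        ~g = False
      (~r | c) | (~u -> s) = True
        ~r | c = True
          ~r = True
        ~u -> s = True
          ~u = False
Both conjuncts True, so the formula holds.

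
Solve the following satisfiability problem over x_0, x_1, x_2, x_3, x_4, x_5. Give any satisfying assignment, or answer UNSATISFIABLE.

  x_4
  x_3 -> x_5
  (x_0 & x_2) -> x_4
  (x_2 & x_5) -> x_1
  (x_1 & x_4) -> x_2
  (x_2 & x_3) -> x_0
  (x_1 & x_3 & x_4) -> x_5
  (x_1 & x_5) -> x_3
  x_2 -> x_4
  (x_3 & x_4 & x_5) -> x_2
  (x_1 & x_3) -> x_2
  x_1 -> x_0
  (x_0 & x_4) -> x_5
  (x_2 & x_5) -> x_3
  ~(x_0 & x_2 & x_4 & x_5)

x_0: True, x_1: False, x_2: False, x_3: False, x_4: True, x_5: True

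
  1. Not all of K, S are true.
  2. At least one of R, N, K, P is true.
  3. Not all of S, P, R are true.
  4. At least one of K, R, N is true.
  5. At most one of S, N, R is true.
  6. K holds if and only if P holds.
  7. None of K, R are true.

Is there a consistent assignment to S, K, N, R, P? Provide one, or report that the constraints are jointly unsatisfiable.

S=F, K=F, N=T, R=F, P=F

  (1) {K, S}: 0/2 true — not all ✓
  (2) {R, N, K, P}: 1 true — at least one ✓
  (3) {S, P, R}: 0/3 true — not all ✓
  (4) {K, R, N}: 1 true — at least one ✓
  (5) {S, N, R}: 1 true — at most one ✓
  (6) K=F, P=F — same ✓
  (7) {K, R}: 0 true — none ✓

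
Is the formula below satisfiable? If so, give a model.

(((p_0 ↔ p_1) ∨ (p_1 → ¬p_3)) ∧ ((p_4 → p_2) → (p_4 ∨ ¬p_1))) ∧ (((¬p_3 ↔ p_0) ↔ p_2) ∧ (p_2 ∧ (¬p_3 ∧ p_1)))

p_0=T, p_1=T, p_2=T, p_3=F, p_4=T

  ((p_0 ↔ p_1) ∨ (p_1 → ¬p_3)) ∧ ((p_4 → p_2) → (p_4 ∨ ¬p_1)) = True
    (p_0 ↔ p_1) ∨ (p_1 → ¬p_3) = True
      p_0 ↔ p_1 = True
      p_1 → ¬p_3 = True
        ¬p_3 = True
    (p_4 → p_2) → (p_4 ∨ ¬p_1) = True
      p_4 → p_2 = True
      p_4 ∨ ¬p_1 = True
        ¬p_1 = False
  ((¬p_3 ↔ p_0) ↔ p_2) ∧ (p_2 ∧ (¬p_3 ∧ p_1)) = True
    (¬p_3 ↔ p_0) ↔ p_2 = True
      ¬p_3 ↔ p_0 = True
        ¬p_3 = True
    p_2 ∧ (¬p_3 ∧ p_1) = True
      ¬p_3 ∧ p_1 = True
        ¬p_3 = True
Both conjuncts True, so the formula holds.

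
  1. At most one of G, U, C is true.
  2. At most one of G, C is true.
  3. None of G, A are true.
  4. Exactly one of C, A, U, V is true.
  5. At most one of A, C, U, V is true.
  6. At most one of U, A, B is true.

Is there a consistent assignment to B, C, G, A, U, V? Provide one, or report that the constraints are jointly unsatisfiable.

B = False; C = True; G = False; A = False; U = False; V = False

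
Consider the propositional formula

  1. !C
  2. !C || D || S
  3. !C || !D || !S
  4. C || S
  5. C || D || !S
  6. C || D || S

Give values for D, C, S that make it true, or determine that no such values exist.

D = True, C = False, S = True

Unit clause (!C) forces C = False.
In (C || S) only S is left, so S = True.
In (C || D || !S) only D is left, so D = True.
Check each clause:
  (!C): !C holds.
  (!C || D || S): !C holds.
  (!C || !D || !S): !C holds.
  (C || S): S holds.
  (C || D || !S): D holds.
  (C || D || S): D holds.
All clauses satisfied.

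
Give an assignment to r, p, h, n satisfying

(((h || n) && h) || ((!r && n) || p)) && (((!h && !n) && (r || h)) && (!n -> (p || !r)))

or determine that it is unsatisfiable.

r = True, p = True, h = False, n = False

  ((h || n) && h) || ((!r && n) || p) = True
    (h || n) && h = False
      h || n = False
    (!r && n) || p = True
      !r && n = False
        !r = False
  ((!h && !n) && (r || h)) && (!n -> (p || !r)) = True
    (!h && !n) && (r || h) = True
      !h && !n = True
        !h = True
        !n = True
      r || h = True
    !n -> (p || !r) = True
      !n = True
      p || !r = True
        !r = False
Both conjuncts True, so the formula holds.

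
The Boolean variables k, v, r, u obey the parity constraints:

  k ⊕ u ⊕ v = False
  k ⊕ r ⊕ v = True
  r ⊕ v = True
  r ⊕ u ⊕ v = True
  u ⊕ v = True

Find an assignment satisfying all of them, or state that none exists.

The formula is unsatisfiable.

Adding constraints 1, 2, 3, 5 mod 2: every variable appears an even number of times on the left, so the left side is 0.
But the right sides sum to 1 (mod 2). 0 ≠ 1 — the system is inconsistent.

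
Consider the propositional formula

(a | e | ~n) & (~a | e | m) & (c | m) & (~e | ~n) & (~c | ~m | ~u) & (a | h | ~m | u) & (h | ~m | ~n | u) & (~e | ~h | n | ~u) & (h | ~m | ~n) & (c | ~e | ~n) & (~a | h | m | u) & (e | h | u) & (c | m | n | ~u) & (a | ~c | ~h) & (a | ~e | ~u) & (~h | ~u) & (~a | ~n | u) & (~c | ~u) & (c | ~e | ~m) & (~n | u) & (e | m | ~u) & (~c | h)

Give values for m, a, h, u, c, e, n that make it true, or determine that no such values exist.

m = True, a = True, h = True, u = False, c = False, e = False, n = False

Set m = True.
Set a = True.
Set h = True.
  then (~h | ~u) forces u = False.
  then (~a | ~n | u) forces n = False.
Set c = False.
  then (c | ~e | ~m) forces e = False.
All clauses satisfied.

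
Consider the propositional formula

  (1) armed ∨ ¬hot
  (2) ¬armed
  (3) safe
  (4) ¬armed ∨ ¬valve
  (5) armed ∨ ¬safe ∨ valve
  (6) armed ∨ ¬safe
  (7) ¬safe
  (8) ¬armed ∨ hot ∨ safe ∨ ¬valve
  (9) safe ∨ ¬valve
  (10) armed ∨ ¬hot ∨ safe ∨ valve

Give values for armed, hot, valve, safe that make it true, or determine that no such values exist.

Case safe = True:
  Clause (¬safe) is falsified — contradiction.
Case safe = False:
  Clause (safe) is falsified — contradiction.
Both cases fail, so the formula is unsatisfiable.

Unsatisfiable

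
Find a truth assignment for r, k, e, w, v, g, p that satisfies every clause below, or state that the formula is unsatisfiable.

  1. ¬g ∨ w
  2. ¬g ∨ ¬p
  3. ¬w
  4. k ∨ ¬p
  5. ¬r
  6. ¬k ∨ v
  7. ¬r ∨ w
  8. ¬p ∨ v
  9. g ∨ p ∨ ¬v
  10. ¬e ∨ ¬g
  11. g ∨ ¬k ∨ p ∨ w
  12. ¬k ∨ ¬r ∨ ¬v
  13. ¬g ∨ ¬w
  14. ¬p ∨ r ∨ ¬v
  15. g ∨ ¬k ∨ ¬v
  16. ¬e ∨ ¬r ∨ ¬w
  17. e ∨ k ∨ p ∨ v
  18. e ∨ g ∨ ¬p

Unit clause (¬w) forces w = False.
Unit clause (¬r) forces r = False.
In (¬g ∨ w) only ¬g is left, so g = False.
Set k = False.
  then (k ∨ ¬p) forces p = False.
  then (g ∨ p ∨ ¬v) forces v = False.
  then (e ∨ k ∨ p ∨ v) forces e = True.
All clauses satisfied.

r = False, k = False, e = True, w = False, v = False, g = False, p = False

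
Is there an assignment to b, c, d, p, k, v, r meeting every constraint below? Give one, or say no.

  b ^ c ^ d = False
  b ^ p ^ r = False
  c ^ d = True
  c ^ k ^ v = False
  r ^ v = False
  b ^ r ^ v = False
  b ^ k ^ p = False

Adding constraints 1, 3, 5, 6 mod 2: every variable appears an even number of times on the left, so the left side is 0.
But the right sides sum to 1 (mod 2). 0 ≠ 1 — the system is inconsistent.

No satisfying assignment exists.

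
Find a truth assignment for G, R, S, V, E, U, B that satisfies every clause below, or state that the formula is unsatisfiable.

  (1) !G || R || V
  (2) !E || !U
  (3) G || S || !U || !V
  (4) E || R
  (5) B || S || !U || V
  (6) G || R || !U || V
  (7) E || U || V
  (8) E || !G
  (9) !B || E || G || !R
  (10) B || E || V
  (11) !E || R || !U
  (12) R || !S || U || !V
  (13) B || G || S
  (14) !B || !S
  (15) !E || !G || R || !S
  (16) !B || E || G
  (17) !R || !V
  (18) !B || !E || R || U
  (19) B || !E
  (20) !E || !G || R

Set G = True.
  then (E || !G) forces E = True.
  then (B || !E) forces B = True.
  then (!E || !G || R) forces R = True.
  then (!E || !U) forces U = False.
  then (!B || !S) forces S = False.
  then (!R || !V) forces V = False.
All clauses satisfied.

G = True, R = True, S = False, V = False, E = True, U = False, B = True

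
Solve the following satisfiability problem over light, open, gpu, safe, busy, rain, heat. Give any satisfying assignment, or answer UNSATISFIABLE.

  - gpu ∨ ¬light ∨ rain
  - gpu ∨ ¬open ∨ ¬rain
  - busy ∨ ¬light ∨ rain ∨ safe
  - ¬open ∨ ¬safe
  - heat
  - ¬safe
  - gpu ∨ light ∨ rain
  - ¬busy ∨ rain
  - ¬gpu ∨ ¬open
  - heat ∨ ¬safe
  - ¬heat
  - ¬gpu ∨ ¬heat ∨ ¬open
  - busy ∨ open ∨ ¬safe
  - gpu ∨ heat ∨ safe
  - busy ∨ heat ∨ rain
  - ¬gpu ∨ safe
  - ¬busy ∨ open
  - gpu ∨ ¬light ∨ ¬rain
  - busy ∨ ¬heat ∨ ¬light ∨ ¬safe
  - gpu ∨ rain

Case heat = True:
  Clause (¬heat) is falsified — contradiction.
Case heat = False:
  Clause (heat) is falsified — contradiction.
Both cases fail, so the formula is unsatisfiable.

UNSATISFIABLE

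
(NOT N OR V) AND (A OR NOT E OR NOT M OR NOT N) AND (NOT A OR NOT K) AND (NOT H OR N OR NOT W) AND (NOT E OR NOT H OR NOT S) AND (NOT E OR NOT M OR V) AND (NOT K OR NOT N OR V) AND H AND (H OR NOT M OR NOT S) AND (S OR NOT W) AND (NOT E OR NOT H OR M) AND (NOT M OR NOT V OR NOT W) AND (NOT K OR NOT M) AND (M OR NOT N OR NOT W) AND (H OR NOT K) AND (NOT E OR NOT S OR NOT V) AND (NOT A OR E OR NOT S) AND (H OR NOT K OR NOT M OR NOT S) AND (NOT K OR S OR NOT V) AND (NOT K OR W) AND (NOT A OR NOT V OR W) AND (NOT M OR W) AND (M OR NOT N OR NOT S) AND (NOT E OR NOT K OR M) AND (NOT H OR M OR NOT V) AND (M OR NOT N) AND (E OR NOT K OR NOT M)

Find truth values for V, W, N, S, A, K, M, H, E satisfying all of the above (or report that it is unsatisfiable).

V=F, W=F, N=F, S=F, A=T, K=F, M=F, H=T, E=F

Unit clause (H) forces H = True.
Try V = True:
  (NOT H OR M OR NOT V) forces M = True.
  (NOT M OR NOT V OR NOT W) forces W = False.
  clause (NOT M OR W) is falsified — backtrack.
So V = False.
  then (NOT N OR V) forces N = False.
  then (NOT H OR N OR NOT W) forces W = False.
  then (NOT K OR W) forces K = False.
  then (NOT M OR W) forces M = False.
  then (NOT E OR NOT H OR M) forces E = False.
Set S = False.
Set A = True.
All clauses satisfied.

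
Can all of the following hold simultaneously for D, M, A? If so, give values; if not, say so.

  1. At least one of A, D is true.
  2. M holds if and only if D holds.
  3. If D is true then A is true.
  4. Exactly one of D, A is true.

D = False, M = False, A = True

  (1) {A, D}: 1 true — at least one ✓
  (2) M=F, D=F — same ✓
  (3) D=F ⇒ A: vacuous ✓
  (4) {D, A}: 1 true — exactly one ✓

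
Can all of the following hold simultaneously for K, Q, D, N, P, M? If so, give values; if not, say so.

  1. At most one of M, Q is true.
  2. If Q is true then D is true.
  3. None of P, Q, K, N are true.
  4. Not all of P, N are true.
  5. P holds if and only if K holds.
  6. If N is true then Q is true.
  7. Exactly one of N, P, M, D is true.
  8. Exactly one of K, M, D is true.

K = False, Q = False, D = True, N = False, P = False, M = False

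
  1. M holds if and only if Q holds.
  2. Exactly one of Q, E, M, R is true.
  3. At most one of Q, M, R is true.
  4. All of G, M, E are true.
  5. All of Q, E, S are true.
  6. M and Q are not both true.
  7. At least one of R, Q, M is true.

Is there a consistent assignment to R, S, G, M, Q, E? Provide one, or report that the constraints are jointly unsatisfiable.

Case M = True:
  (1) with M=T forces Q = True.
  Constraint (2) is violated (Q=T, M=T) — contradiction.
Case M = False:
  Constraint (4) is violated (M=F) — contradiction.
Both cases fail — unsatisfiable.

Unsatisfiable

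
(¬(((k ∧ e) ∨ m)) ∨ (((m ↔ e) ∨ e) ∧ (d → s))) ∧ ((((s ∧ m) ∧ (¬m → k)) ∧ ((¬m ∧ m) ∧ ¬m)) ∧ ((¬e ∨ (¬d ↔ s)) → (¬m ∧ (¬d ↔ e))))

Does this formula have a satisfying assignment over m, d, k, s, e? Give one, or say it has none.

Case m = True: the conjunct ¬m is False.
Case m = False: the conjunct m is False.
Both cases fail — unsatisfiable.

UNSATISFIABLE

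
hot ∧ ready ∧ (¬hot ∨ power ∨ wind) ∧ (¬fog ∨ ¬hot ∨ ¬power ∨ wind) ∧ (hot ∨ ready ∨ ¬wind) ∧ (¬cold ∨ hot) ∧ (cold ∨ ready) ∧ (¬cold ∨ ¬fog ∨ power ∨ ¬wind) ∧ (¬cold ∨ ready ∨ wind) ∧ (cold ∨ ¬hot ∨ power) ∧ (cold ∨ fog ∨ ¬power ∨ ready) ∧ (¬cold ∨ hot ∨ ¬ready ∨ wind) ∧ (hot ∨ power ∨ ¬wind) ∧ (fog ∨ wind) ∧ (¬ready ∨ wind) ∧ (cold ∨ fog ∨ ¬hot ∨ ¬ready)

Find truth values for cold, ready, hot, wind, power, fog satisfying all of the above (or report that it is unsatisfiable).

cold = False, ready = True, hot = True, wind = True, power = True, fog = True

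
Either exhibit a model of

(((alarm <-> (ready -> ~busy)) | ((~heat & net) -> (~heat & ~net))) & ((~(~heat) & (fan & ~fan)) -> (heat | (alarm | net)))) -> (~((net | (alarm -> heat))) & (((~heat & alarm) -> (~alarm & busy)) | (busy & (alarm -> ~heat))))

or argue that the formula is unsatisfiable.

alarm = True, net = True, busy = True, fan = False, ready = True, heat = False

  (((alarm <-> (ready -> ~busy)) | ((~heat & net) -> (~heat & ~net))) & ((~(~heat) & (fan & ~fan)) -> (heat | (alarm | net)))) -> (~((net | (alarm -> heat))) & (((~heat & alarm) -> (~alarm & busy)) | (busy & (alarm -> ~heat)))) = True
    ((alarm <-> (ready -> ~busy)) | ((~heat & net) -> (~heat & ~net))) & ((~(~heat) & (fan & ~fan)) -> (heat | (alarm | net))) = False
      (alarm <-> (ready -> ~busy)) | ((~heat & net) -> (~heat & ~net)) = False
        alarm <-> (ready -> ~busy) = False
          ready -> ~busy = False
            ~busy = False
        (~heat & net) -> (~heat & ~net) = False
          ~heat & net = True
            ~heat = True
          ~heat & ~net = False
            ~heat = True
            ~net = False
      (~(~heat) & (fan & ~fan)) -> (heat | (alarm | net)) = True
        ~(~heat) & (fan & ~fan) = False
          ~(~heat) = False
            ~heat = True
          fan & ~fan = False
            ~fan = True
        heat | (alarm | net) = True
          alarm | net = True
    ~((net | (alarm -> heat))) & (((~heat & alarm) -> (~alarm & busy)) | (busy & (alarm -> ~heat))) = False
      ~((net | (alarm -> heat))) = False
        net | (alarm -> heat) = True
          alarm -> heat = False
      ((~heat & alarm) -> (~alarm & busy)) | (busy & (alarm -> ~heat)) = True
        (~heat & alarm) -> (~alarm & busy) = False
          ~heat & alarm = True
            ~heat = True
          ~alarm & busy = False
            ~alarm = False
        busy & (alarm -> ~heat) = True
          alarm -> ~heat = True
            ~heat = True
The formula evaluates to True.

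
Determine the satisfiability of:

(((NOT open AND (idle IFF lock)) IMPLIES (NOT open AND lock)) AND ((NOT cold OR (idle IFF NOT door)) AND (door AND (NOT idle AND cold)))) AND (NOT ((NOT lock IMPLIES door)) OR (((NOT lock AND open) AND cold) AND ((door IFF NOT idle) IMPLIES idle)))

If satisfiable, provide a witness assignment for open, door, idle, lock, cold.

UNSATISFIABLE

Case door = True: the formula simplifies to (((NOT open AND (idle IFF lock)) IMPLIES (NOT open AND lock)) AND ((NOT cold OR NOT idle) AND (NOT idle AND cold))) AND (((NOT lock AND open) AND cold) AND (NOT idle IMPLIES idle)).
  idle = True: the conjunct NOT idle is False.
  idle = False: the conjunct NOT idle IMPLIES idle becomes NOT False IMPLIES False = False.
Case door = False: the conjunct door is False.
Both cases fail — unsatisfiable.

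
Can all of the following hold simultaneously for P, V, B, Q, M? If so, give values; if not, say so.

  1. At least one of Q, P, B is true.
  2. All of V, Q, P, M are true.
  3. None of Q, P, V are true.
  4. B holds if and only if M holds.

The formula is unsatisfiable.

Case P = True:
  Constraint (3) is violated (P=T) — contradiction.
Case P = False:
  Constraint (2) is violated (P=F) — contradiction.
Both cases fail — unsatisfiable.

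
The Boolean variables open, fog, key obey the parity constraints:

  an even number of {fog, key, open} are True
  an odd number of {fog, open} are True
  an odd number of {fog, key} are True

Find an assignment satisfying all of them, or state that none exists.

open=T; fog=F; key=T

{fog, key, open}: 2 true → even ✓
{fog, open}: 1 true → odd ✓
{fog, key}: 1 true → odd ✓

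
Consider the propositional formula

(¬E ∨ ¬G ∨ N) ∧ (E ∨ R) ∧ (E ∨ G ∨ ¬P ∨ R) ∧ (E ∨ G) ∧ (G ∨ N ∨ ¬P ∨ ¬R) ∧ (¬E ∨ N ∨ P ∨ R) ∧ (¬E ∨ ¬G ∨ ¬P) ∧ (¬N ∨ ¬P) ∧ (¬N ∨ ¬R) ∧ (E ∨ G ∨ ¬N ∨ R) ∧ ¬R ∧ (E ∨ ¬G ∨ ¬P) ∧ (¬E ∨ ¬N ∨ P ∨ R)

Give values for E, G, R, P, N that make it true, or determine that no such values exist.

E=T; G=F; R=F; P=T; N=F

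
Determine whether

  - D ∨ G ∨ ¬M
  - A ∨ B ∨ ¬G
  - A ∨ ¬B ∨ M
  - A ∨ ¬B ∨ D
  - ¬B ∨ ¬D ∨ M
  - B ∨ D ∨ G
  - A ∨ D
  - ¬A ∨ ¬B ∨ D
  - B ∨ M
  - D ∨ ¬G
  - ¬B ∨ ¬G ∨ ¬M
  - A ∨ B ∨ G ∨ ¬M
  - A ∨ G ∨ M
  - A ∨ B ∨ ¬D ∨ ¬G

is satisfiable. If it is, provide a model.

Set A = True.
Try M = False:
  (B ∨ M) forces B = True.
  (¬B ∨ ¬D ∨ M) forces D = False.
  clause (¬A ∨ ¬B ∨ D) is falsified — backtrack.
So M = True.
Set D = True.
Set G = True.
  then (¬B ∨ ¬G ∨ ¬M) forces B = False.
All clauses satisfied.

A: True, M: True, D: True, G: True, B: False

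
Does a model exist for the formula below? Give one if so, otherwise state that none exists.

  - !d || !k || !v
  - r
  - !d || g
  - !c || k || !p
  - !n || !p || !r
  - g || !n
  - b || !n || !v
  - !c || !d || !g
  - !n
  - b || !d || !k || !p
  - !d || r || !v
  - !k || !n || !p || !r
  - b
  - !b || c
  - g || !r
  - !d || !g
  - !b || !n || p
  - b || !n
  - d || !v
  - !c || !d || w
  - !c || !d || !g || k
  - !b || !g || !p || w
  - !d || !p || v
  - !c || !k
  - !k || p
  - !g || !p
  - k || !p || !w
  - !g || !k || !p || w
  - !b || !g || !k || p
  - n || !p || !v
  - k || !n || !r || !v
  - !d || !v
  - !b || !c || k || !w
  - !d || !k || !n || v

r = True; w = False; g = True; v = False; k = False; p = False; n = False; c = True; d = False; b = True

Unit clause (r) forces r = True.
Unit clause (!n) forces n = False.
Unit clause (b) forces b = True.
In (!b || c) only c is left, so c = True.
In (g || !r) only g is left, so g = True.
In (!d || !g) only !d is left, so d = False.
In (d || !v) only !v is left, so v = False.
In (!c || !k) only !k is left, so k = False.
In (!g || !p) only !p is left, so p = False.
In (!b || !c || k || !w) only !w is left, so w = False.
All clauses satisfied.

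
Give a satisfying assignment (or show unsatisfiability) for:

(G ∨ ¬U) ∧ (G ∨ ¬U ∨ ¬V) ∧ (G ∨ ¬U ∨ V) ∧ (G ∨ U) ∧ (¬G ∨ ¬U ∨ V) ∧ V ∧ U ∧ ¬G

Case U = True:
  (G ∨ ¬U) forces G = True.
  Clause (¬G) is falsified — contradiction.
Case U = False:
  Clause (U) is falsified — contradiction.
Both cases fail, so the formula is unsatisfiable.

Unsatisfiable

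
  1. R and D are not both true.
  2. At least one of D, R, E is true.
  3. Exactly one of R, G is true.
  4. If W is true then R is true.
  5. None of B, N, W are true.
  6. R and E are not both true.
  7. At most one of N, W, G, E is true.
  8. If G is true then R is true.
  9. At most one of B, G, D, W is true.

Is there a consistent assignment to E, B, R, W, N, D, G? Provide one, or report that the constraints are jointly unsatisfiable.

E = False, B = False, R = True, W = False, N = False, D = False, G = False

  (1) R=T, D=F — not both ✓
  (2) {D, R, E}: 1 true — at least one ✓
  (3) {R, G}: 1 true — exactly one ✓
  (4) W=F ⇒ R: vacuous ✓
  (5) {B, N, W}: 0 true — none ✓
  (6) R=T, E=F — not both ✓
  (7) {N, W, G, E}: 0 true — at most one ✓
  (8) G=F ⇒ R: vacuous ✓
  (9) {B, G, D, W}: 0 true — at most one ✓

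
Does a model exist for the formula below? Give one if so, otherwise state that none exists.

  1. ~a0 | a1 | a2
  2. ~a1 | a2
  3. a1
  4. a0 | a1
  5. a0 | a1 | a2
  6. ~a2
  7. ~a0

UNSATISFIABLE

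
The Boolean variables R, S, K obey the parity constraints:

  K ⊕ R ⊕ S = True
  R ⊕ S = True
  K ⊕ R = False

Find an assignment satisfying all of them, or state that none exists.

R = False, S = True, K = False

K ⊕ R ⊕ S = F ⊕ F ⊕ T = True ✓
R ⊕ S = F ⊕ T = True ✓
K ⊕ R = F ⊕ F = False ✓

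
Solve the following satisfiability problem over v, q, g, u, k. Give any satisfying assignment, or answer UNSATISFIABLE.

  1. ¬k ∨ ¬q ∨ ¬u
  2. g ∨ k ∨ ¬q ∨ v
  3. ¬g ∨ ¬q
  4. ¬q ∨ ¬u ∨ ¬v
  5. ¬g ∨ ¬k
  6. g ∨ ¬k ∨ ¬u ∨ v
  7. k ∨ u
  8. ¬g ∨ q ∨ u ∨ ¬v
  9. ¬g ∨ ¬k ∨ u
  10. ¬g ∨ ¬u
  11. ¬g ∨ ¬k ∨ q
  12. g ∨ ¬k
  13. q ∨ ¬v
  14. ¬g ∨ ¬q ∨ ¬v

v = False; q = False; g = False; u = True; k = False

Try v = True:
  (q ∨ ¬v) forces q = True.
  (¬g ∨ ¬q) forces g = False.
  (¬q ∨ ¬u ∨ ¬v) forces u = False.
  (k ∨ u) forces k = True.
  clause (g ∨ ¬k) is falsified — backtrack.
So v = False.
Set q = False.
Try g = True:
  (¬g ∨ ¬k) forces k = False.
  (k ∨ u) forces u = True.
  clause (¬g ∨ ¬u) is falsified — backtrack.
So g = False.
  then (g ∨ ¬k) forces k = False.
  then (k ∨ u) forces u = True.
All clauses satisfied.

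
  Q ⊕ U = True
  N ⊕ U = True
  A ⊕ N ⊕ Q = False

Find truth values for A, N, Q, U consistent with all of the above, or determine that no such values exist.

A: False, N: False, Q: False, U: True

Q ⊕ U = F ⊕ T = True ✓
N ⊕ U = F ⊕ T = True ✓
A ⊕ N ⊕ Q = F ⊕ F ⊕ F = False ✓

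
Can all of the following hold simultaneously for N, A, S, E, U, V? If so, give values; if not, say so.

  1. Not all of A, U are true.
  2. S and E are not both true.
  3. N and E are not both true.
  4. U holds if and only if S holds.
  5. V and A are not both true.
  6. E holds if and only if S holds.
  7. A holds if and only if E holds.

N=F, A=F, S=F, E=F, U=F, V=F

  (1) {A, U}: 0/2 true — not all ✓
  (2) S=F, E=F — not both ✓
  (3) N=F, E=F — not both ✓
  (4) U=F, S=F — same ✓
  (5) V=F, A=F — not both ✓
  (6) E=F, S=F — same ✓
  (7) A=F, E=F — same ✓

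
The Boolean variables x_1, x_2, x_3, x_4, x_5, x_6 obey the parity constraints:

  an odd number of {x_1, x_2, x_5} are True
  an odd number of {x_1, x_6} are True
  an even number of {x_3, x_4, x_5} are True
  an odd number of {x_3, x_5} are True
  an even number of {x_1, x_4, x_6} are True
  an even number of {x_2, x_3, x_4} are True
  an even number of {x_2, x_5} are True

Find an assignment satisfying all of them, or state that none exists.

x_1 = True, x_2 = False, x_3 = True, x_4 = True, x_5 = False, x_6 = False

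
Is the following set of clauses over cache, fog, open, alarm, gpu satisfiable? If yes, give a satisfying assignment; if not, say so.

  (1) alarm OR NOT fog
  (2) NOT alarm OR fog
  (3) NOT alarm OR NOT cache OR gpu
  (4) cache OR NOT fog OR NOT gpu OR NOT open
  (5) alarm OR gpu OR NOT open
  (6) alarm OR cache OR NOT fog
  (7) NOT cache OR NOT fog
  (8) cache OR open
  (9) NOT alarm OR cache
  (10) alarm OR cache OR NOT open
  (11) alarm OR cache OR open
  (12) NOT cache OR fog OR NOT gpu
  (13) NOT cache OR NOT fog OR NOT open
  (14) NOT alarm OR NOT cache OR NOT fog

cache: True, fog: False, open: False, alarm: False, gpu: False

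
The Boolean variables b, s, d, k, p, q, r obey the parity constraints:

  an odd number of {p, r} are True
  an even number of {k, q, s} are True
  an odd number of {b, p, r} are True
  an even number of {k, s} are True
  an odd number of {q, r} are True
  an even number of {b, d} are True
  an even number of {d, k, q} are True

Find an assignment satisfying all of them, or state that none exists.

b = False; s = False; d = False; k = False; p = False; q = False; r = True

{p, r}: 1 true → odd ✓
{k, q, s}: 0 true → even ✓
{b, p, r}: 1 true → odd ✓
{k, s}: 0 true → even ✓
{q, r}: 1 true → odd ✓
{b, d}: 0 true → even ✓
{d, k, q}: 0 true → even ✓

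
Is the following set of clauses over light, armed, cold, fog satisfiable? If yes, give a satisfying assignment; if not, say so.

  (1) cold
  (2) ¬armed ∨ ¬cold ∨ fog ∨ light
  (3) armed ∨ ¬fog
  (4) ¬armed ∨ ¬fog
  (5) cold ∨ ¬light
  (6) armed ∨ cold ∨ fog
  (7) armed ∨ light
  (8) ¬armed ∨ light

Unit clause (cold) forces cold = True.
Set light = True.
Set armed = False.
  then (armed ∨ ¬fog) forces fog = False.
All clauses satisfied.

light = True; armed = False; cold = True; fog = False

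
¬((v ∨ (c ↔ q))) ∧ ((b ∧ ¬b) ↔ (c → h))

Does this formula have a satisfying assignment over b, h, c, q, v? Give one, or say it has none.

b=T, h=F, c=T, q=F, v=F

  ¬((v ∨ (c ↔ q))) = True
    v ∨ (c ↔ q) = False
      c ↔ q = False
  (b ∧ ¬b) ↔ (c → h) = True
    b ∧ ¬b = False
      ¬b = False
    c → h = False
Both conjuncts True, so the formula holds.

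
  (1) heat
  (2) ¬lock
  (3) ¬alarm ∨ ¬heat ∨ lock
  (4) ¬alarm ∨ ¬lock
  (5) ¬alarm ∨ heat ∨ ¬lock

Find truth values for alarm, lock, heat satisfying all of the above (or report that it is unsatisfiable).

alarm: False, lock: False, heat: True

Unit clause (heat) forces heat = True.
Unit clause (¬lock) forces lock = False.
In (¬alarm ∨ ¬heat ∨ lock) only ¬alarm is left, so alarm = False.
All clauses satisfied.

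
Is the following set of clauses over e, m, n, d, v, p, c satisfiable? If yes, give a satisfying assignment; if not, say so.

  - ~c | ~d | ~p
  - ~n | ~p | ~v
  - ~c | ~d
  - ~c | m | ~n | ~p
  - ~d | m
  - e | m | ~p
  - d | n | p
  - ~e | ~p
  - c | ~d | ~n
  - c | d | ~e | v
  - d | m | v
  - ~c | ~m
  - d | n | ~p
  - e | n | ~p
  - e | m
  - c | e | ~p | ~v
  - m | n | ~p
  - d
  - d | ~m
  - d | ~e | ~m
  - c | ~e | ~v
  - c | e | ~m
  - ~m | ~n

e = True, m = True, n = False, d = True, v = False, p = False, c = False

Unit clause (d) forces d = True.
In (~c | ~d) only ~c is left, so c = False.
In (~d | m) only m is left, so m = True.
In (c | ~d | ~n) only ~n is left, so n = False.
In (c | e | ~m) only e is left, so e = True.
In (~e | ~p) only ~p is left, so p = False.
In (c | ~e | ~v) only ~v is left, so v = False.
All clauses satisfied.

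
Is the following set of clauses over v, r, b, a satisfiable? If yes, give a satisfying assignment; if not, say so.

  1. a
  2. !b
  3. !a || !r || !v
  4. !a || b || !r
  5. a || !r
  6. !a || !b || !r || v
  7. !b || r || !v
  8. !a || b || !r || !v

Unit clause (a) forces a = True.
Unit clause (!b) forces b = False.
In (!a || b || !r) only !r is left, so r = False.
Set v = False.
All clauses satisfied.

v=F, r=F, b=F, a=T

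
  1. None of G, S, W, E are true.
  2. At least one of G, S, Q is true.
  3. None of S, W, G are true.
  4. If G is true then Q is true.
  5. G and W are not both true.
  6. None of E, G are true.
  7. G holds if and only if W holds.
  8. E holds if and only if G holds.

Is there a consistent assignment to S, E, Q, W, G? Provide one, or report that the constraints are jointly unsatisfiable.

S = False, E = False, Q = True, W = False, G = False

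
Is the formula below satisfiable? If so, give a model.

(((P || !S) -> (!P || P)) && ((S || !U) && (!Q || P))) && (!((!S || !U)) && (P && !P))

Unsatisfiable — no assignment works.

Case P = True: the conjunct !P is False.
Case P = False: the conjunct P is False.
Both cases fail — unsatisfiable.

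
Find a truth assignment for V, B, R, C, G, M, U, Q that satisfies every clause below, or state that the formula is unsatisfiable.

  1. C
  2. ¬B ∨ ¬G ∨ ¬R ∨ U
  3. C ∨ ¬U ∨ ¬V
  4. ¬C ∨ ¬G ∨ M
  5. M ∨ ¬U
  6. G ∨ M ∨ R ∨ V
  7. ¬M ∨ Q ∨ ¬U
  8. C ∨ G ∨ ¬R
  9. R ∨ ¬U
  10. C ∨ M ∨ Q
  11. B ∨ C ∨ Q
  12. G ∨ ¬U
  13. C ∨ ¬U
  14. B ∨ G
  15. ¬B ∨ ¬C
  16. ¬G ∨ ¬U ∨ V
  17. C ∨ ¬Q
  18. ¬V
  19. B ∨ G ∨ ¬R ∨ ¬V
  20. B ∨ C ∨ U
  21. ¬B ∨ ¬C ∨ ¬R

V=F, B=F, R=T, C=T, G=T, M=T, U=F, Q=T

Unit clause (C) forces C = True.
In (¬B ∨ ¬C) only ¬B is left, so B = False.
Unit clause (¬V) forces V = False.
In (B ∨ G) only G is left, so G = True.
In (¬G ∨ ¬U ∨ V) only ¬U is left, so U = False.
In (¬C ∨ ¬G ∨ M) only M is left, so M = True.
Set R = True.
Set Q = True.
All clauses satisfied.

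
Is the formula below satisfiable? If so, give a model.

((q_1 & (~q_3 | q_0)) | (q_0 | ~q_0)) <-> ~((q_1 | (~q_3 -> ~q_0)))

q_0: True; q_1: False; q_3: False

  ((q_1 & (~q_3 | q_0)) | (q_0 | ~q_0)) <-> ~((q_1 | (~q_3 -> ~q_0))) = True
    (q_1 & (~q_3 | q_0)) | (q_0 | ~q_0) = True
      q_1 & (~q_3 | q_0) = False
        ~q_3 | q_0 = True
          ~q_3 = True
      q_0 | ~q_0 = True
        ~q_0 = False
    ~((q_1 | (~q_3 -> ~q_0))) = True
      q_1 | (~q_3 -> ~q_0) = False
        ~q_3 -> ~q_0 = False
          ~q_3 = True
          ~q_0 = False
The formula evaluates to True.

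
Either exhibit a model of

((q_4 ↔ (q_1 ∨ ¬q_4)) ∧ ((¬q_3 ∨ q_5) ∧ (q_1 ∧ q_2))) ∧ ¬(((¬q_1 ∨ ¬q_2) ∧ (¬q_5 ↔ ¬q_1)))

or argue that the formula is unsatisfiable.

q_1: True, q_2: True, q_3: False, q_4: True, q_5: False

  (q_4 ↔ (q_1 ∨ ¬q_4)) ∧ ((¬q_3 ∨ q_5) ∧ (q_1 ∧ q_2)) = True
    q_4 ↔ (q_1 ∨ ¬q_4) = True
      q_1 ∨ ¬q_4 = True
        ¬q_4 = False
    (¬q_3 ∨ q_5) ∧ (q_1 ∧ q_2) = True
      ¬q_3 ∨ q_5 = True
        ¬q_3 = True
      q_1 ∧ q_2 = True
  ¬(((¬q_1 ∨ ¬q_2) ∧ (¬q_5 ↔ ¬q_1))) = True
    (¬q_1 ∨ ¬q_2) ∧ (¬q_5 ↔ ¬q_1) = False
      ¬q_1 ∨ ¬q_2 = False
        ¬q_1 = False
        ¬q_2 = False
      ¬q_5 ↔ ¬q_1 = False
        ¬q_5 = True
        ¬q_1 = False
Both conjuncts True, so the formula holds.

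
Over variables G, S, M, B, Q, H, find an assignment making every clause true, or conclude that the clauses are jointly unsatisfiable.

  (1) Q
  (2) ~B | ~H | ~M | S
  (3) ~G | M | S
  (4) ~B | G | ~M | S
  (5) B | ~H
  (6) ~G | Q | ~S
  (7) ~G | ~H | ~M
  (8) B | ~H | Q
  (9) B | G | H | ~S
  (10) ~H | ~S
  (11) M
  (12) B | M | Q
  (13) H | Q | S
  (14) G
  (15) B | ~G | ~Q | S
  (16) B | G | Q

Unit clause (Q) forces Q = True.
Unit clause (M) forces M = True.
Unit clause (G) forces G = True.
In (~G | ~H | ~M) only ~H is left, so H = False.
Set S = False.
  then (B | ~G | ~Q | S) forces B = True.
All clauses satisfied.

G: True, S: False, M: True, B: True, Q: True, H: False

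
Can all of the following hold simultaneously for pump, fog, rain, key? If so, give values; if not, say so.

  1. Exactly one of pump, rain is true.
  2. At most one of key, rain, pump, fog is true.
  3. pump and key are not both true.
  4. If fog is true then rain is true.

pump: True, fog: False, rain: False, key: False

  (1) {pump, rain}: 1 true — exactly one ✓
  (2) {key, rain, pump, fog}: 1 true — at most one ✓
  (3) pump=T, key=F — not both ✓
  (4) fog=F ⇒ rain: vacuous ✓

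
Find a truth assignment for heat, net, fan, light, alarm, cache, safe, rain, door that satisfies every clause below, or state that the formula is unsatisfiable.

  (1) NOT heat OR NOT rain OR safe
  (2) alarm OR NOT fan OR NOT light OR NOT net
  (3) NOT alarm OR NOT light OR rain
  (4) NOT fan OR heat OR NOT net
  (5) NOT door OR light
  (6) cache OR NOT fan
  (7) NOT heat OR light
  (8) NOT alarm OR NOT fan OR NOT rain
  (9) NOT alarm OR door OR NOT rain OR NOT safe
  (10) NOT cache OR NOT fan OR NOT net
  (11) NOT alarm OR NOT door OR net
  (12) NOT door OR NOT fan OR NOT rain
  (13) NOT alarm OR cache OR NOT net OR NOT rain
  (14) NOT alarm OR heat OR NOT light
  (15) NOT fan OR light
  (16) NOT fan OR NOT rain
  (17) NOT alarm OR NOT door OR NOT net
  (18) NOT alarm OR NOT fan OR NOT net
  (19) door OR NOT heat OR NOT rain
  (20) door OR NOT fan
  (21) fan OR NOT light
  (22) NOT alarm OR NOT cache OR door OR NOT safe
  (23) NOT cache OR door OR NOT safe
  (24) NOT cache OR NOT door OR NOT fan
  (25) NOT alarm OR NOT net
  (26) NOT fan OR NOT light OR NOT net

heat = False, net = False, fan = False, light = False, alarm = False, cache = False, safe = True, rain = False, door = False

Set heat = False.
Set net = False.
Set fan = False.
  then (fan OR NOT light) forces light = False.
  then (NOT door OR light) forces door = False.
Set alarm = False.
Set cache = False.
Set safe = True.
Set rain = False.
All clauses satisfied.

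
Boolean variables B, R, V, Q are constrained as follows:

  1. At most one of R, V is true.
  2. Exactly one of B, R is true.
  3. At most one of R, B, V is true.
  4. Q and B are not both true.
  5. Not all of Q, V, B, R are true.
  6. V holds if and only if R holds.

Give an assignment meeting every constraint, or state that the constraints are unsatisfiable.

B: True, R: False, V: False, Q: False

  (1) {R, V}: 0 true — at most one ✓
  (2) {B, R}: 1 true — exactly one ✓
  (3) {R, B, V}: 1 true — at most one ✓
  (4) Q=F, B=T — not both ✓
  (5) {Q, V, B, R}: 1/4 true — not all ✓
  (6) V=F, R=F — same ✓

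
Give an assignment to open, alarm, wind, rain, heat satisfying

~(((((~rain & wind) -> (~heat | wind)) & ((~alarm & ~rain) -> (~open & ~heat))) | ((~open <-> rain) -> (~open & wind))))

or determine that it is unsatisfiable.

open = True, alarm = False, wind = False, rain = False, heat = True

  ~(((((~rain & wind) -> (~heat | wind)) & ((~alarm & ~rain) -> (~open & ~heat))) | ((~open <-> rain) -> (~open & wind)))) = True
    (((~rain & wind) -> (~heat | wind)) & ((~alarm & ~rain) -> (~open & ~heat))) | ((~open <-> rain) -> (~open & wind)) = False
      ((~rain & wind) -> (~heat | wind)) & ((~alarm & ~rain) -> (~open & ~heat)) = False
        (~rain & wind) -> (~heat | wind) = True
          ~rain & wind = False
            ~rain = True
          ~heat | wind = False
            ~heat = False
        (~alarm & ~rain) -> (~open & ~heat) = False
          ~alarm & ~rain = True
            ~alarm = True
            ~rain = True
          ~open & ~heat = False
            ~open = False
            ~heat = False
      (~open <-> rain) -> (~open & wind) = False
        ~open <-> rain = True
          ~open = False
        ~open & wind = False
          ~open = False
The formula evaluates to True.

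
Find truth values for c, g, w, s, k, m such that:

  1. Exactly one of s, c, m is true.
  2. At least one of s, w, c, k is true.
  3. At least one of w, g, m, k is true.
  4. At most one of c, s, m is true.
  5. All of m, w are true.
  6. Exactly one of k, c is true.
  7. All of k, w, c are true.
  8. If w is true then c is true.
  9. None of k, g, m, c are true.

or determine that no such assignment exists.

Unsatisfiable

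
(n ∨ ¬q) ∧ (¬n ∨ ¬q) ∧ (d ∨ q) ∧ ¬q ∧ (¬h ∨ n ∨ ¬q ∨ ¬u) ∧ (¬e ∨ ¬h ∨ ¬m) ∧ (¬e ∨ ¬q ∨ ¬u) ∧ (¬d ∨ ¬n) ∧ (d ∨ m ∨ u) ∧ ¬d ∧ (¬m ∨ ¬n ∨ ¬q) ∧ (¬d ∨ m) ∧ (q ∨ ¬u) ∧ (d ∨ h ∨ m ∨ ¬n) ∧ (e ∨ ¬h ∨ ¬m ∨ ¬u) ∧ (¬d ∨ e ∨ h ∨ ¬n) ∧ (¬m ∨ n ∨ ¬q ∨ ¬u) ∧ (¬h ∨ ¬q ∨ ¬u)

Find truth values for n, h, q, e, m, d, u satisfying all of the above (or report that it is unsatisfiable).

UNSATISFIABLE

Case q = True:
  Clause (¬q) is falsified — contradiction.
Case q = False:
  (d ∨ q) forces d = True.
  Clause (¬d) is falsified — contradiction.
Both cases fail, so the formula is unsatisfiable.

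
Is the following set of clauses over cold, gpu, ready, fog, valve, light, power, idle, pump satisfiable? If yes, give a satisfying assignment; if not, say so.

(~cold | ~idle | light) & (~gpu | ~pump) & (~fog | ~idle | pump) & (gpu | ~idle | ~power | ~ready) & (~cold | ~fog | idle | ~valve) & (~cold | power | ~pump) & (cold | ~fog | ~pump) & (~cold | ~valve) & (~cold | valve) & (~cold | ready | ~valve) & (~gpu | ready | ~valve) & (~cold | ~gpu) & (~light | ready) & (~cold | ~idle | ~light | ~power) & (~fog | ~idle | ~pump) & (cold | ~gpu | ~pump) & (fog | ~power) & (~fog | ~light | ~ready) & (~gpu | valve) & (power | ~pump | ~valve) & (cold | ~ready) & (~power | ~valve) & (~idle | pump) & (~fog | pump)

cold=F, gpu=F, ready=F, fog=F, valve=T, light=F, power=F, idle=F, pump=F

Try cold = True:
  (~cold | ~valve) forces valve = False.
  clause (~cold | valve) is falsified — backtrack.
So cold = False.
  then (cold | ~ready) forces ready = False.
  then (~light | ready) forces light = False.
Try gpu = True:
  (~gpu | ~pump) forces pump = False.
  (~gpu | ready | ~valve) forces valve = False.
  clause (~gpu | valve) is falsified — backtrack.
So gpu = False.
Set fog = False.
  then (fog | ~power) forces power = False.
Set valve = True.
  then (power | ~pump | ~valve) forces pump = False.
  then (~idle | pump) forces idle = False.
All clauses satisfied.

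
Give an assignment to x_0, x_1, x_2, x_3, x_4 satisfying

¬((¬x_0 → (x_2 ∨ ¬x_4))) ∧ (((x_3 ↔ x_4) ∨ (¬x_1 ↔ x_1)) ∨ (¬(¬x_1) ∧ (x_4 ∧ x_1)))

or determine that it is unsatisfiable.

x_0: False; x_1: False; x_2: False; x_3: True; x_4: True

  ¬((¬x_0 → (x_2 ∨ ¬x_4))) = True
    ¬x_0 → (x_2 ∨ ¬x_4) = False
      ¬x_0 = True
      x_2 ∨ ¬x_4 = False
        ¬x_4 = False
  ((x_3 ↔ x_4) ∨ (¬x_1 ↔ x_1)) ∨ (¬(¬x_1) ∧ (x_4 ∧ x_1)) = True
    (x_3 ↔ x_4) ∨ (¬x_1 ↔ x_1) = True
      x_3 ↔ x_4 = True
      ¬x_1 ↔ x_1 = False
        ¬x_1 = True
    ¬(¬x_1) ∧ (x_4 ∧ x_1) = False
      ¬(¬x_1) = False
        ¬x_1 = True
      x_4 ∧ x_1 = False
Both conjuncts True, so the formula holds.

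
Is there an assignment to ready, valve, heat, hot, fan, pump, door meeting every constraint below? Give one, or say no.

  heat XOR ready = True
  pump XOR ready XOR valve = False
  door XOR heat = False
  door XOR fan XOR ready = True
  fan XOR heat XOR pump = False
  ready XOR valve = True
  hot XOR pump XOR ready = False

ready=F; valve=T; heat=T; hot=T; fan=F; pump=T; door=T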